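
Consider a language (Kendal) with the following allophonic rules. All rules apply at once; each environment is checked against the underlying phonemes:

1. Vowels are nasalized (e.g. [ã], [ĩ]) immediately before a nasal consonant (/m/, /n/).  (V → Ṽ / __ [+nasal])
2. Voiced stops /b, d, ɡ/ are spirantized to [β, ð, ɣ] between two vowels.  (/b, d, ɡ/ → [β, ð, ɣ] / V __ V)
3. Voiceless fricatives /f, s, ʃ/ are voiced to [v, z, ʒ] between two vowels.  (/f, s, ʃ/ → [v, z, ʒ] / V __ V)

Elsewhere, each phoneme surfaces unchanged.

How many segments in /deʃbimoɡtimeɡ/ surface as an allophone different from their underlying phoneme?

Segments that undergo a rule: /i/ → [ĩ] (rule 1); /i/ → [ĩ] (rule 1).
All other segments surface unchanged.

2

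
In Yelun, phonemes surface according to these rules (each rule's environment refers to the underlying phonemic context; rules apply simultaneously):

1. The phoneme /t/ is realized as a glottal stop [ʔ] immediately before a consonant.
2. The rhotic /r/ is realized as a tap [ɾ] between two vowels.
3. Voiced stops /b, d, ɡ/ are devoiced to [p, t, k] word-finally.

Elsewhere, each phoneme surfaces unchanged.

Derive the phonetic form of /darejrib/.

/d/ (word-initial) is in the target of rule 3 but the environment (word-finally) is not met → [d].
/a/ — not in any rule's target class → [a].
/r/ (between /a/ and /e/) occurs between two vowels → [ɾ] by rule 2.
/e/ (between /r/ and /j/): no rule targets it → [e].
/j/ (between /e/ and /r/): no rule targets it → [j].
/r/ (between /j/ and /i/) fails the environment for rule 2, so it stays [r].
/i/ stays [i].
/b/ (word-final): word-finally, so rule 3 applies → [p].

[daɾejrip]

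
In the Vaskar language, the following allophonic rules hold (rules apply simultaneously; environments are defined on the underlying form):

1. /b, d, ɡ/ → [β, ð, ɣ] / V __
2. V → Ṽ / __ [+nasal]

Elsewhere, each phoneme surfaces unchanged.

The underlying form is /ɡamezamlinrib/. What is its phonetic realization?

[ɡãmezãmlĩnriβ]

/ɡ/ (word-initial): rule 1 targets it, but not immediately after a vowel → unchanged [ɡ].
/a/ — between /ɡ/ and /m/, before a nasal consonant — surfaces as [ã] (rule 2).
/m/ — not in any rule's target class → [m].
/e/ — between /m/ and /z/; rule 2 does not apply here → [e].
/z/ (between /e/ and /a/) is unaffected → [z].
/a/ meets the environment for rule 2 (before a nasal consonant) → [ã].
/m/ (between /a/ and /l/) is unaffected → [m].
/l/ (between /m/ and /i/): no rule targets it → [l].
/i/ (between /l/ and /n/) occurs before a nasal consonant → [ĩ] by rule 2.
/n/ — not in any rule's target class → [n].
/r/ (between /n/ and /i/) is unaffected → [r].
/i/ — between /r/ and /b/; rule 2 does not apply here → [i].
/b/ (word-final): immediately after a vowel, so rule 1 applies → [β].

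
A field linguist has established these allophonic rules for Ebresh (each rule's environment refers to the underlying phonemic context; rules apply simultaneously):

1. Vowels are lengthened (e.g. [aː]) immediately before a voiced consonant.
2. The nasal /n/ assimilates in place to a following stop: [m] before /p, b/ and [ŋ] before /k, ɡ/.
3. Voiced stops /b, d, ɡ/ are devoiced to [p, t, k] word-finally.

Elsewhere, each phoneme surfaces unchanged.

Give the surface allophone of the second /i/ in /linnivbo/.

/i/ — between /n/ and /v/, before a voiced consonant — surfaces as [iː] (rule 1).

[iː]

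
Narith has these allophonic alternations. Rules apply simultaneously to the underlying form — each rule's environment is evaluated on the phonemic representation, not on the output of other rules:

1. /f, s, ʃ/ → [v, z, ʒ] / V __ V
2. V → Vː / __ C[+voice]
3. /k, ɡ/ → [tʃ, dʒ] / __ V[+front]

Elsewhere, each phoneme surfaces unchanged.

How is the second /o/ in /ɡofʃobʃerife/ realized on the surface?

Rule 2 applies to /o/ (between /ʃ/ and /b/: before a voiced consonant) → [oː].

[oː]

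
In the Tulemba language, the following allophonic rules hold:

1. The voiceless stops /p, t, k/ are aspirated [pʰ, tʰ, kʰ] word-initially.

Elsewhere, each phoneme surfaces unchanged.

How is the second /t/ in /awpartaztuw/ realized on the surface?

[t]

/t/ (between /z/ and /u/) fails the environment for rule 1, so it stays [t].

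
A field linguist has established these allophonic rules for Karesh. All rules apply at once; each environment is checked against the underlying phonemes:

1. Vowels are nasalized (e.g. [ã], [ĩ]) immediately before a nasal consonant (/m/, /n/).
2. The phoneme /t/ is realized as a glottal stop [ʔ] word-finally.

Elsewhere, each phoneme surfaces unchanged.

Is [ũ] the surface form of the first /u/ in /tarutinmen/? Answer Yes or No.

No

/u/ — between /r/ and /t/; rule 1 does not apply here → [u].
The actual realization is [u], not [ũ].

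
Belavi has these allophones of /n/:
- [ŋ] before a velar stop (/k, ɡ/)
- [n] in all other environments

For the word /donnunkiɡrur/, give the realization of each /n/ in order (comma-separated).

[n], [n], [ŋ]

Occurrence 1 (position 3): no conditioning environment matches → elsewhere allophone [n].
Occurrence 2 (position 4): no conditioning environment matches → elsewhere allophone [n].
Occurrence 3 (position 6): before a velar stop → [ŋ].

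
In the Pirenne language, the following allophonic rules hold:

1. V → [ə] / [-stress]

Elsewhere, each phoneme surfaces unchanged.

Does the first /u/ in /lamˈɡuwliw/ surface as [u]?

Yes

/u/ (between /ɡ/ and /w/) is in the target of rule 1 but the environment (in an unstressed syllable) is not met → [u].
The actual realization is [u], which matches [u].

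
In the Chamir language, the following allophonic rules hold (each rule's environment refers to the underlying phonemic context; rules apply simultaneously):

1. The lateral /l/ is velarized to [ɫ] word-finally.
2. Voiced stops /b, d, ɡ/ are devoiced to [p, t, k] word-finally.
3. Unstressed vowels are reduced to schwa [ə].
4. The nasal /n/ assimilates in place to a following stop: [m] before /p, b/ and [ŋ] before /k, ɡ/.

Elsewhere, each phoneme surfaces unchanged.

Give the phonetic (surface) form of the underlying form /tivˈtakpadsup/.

/t/ (word-initial): no rule targets it → [t].
/i/ — between /t/ and /v/, in an unstressed syllable — surfaces as [ə] (rule 3).
/v/ stays [v].
/t/ — not in any rule's target class → [t].
/a/ (between /t/ and /k/) is in the target of rule 3 but the environment (in an unstressed syllable) is not met → [a].
/k/ stays [k].
/p/ stays [p].
/a/ — between /p/ and /d/, in an unstressed syllable — surfaces as [ə] (rule 3).
/d/ (between /a/ and /s/): rule 2 targets it, but not word-finally → unchanged [d].
/s/ (between /d/ and /u/): no rule targets it → [s].
/u/ meets the environment for rule 3 (in an unstressed syllable) → [ə].
/p/ (word-final): no rule targets it → [p].

[təvˈtakpədsəp]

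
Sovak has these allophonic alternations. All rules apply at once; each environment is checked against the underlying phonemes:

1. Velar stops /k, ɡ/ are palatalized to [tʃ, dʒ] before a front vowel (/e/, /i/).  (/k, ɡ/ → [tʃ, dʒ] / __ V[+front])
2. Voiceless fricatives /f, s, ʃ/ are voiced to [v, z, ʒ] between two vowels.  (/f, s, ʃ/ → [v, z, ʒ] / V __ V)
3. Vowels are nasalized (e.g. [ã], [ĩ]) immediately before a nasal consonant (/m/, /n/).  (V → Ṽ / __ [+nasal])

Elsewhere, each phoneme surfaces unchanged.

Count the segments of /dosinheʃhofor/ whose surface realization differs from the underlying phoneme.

3

Segments that undergo a rule: /s/ → [z] (rule 2); /i/ → [ĩ] (rule 3); /f/ → [v] (rule 2).
All other segments surface unchanged.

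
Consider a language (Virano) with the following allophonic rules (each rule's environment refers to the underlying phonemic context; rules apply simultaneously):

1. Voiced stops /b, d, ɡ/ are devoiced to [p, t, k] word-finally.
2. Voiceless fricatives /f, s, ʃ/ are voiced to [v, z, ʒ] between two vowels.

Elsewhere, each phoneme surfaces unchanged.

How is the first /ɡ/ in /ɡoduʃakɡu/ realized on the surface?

[ɡ]

/ɡ/ (word-initial) fails the environment for rule 1, so it stays [ɡ].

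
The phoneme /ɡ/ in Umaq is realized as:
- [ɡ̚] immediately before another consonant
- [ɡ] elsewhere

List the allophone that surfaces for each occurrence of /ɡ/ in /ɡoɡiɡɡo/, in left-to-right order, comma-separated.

[ɡ], [ɡ], [ɡ̚], [ɡ]

Occurrence 1 (position 1): no conditioning environment matches → elsewhere allophone [ɡ].
Occurrence 2 (position 3): no conditioning environment matches → elsewhere allophone [ɡ].
Occurrence 3 (position 5): immediately before another consonant → [ɡ̚].
Occurrence 4 (position 6): no conditioning environment matches → elsewhere allophone [ɡ].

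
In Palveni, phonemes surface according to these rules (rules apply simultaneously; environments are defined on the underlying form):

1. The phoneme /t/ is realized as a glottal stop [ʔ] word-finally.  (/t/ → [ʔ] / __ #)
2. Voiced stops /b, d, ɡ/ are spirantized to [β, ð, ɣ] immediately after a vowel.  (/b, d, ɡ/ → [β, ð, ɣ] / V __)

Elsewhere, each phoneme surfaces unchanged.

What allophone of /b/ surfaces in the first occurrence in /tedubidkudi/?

/b/ (between /u/ and /i/) occurs immediately after a vowel → [β] by rule 2.

[β]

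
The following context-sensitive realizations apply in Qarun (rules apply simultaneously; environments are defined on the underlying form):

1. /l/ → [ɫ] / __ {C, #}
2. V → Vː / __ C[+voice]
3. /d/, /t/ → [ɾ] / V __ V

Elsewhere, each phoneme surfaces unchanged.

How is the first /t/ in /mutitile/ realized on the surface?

/t/ (between /u/ and /i/): between two vowels, so rule 3 applies → [ɾ].

[ɾ]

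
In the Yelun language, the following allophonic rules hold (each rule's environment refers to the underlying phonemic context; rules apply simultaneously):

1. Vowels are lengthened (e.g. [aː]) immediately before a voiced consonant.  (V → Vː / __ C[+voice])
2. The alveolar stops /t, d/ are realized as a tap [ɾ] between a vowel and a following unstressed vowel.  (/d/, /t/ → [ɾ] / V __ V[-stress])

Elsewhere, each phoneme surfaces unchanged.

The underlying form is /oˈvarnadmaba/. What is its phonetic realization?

/o/ — word-initial, before a voiced consonant — surfaces as [oː] (rule 1).
/v/ stays [v].
Rule 1 applies to /a/ (between /v/ and /r/: before a voiced consonant) → [aː].
/r/ (between /a/ and /n/) is unaffected → [r].
/n/ — not in any rule's target class → [n].
/a/ meets the environment for rule 1 (before a voiced consonant) → [aː].
/d/ (between /a/ and /m/): rule 2 targets it, but not between a vowel and a following unstressed vowel → unchanged [d].
/m/ (between /d/ and /a/) is unaffected → [m].
/a/ (between /m/ and /b/) occurs before a voiced consonant → [aː] by rule 1.
/b/ stays [b].
/a/ (word-final) is in the target of rule 1 but the environment (before a voiced consonant) is not met → [a].

[oːˈvaːrnaːdmaːba]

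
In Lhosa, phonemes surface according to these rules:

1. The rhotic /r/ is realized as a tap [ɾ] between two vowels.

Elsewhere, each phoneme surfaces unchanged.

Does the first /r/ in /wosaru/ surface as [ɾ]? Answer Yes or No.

Rule 1 applies to /r/ (between /a/ and /u/: between two vowels) → [ɾ].
The actual realization is [ɾ], which matches [ɾ].

Yes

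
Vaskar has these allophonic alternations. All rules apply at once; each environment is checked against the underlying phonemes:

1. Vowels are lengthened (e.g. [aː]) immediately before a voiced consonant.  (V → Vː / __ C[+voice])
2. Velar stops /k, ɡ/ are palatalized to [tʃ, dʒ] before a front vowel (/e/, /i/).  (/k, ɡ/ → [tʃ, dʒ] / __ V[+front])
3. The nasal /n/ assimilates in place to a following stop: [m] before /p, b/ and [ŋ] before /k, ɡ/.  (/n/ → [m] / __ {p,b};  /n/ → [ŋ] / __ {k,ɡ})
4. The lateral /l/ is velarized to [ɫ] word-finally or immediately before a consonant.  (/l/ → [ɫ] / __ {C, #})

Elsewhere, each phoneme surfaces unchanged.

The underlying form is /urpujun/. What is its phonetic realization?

[uːrpuːjuːn]

Rule 1 applies to /u/ (word-initial: before a voiced consonant) → [uː].
/r/ (between /u/ and /p/) is unaffected → [r].
/p/ stays [p].
/u/ (between /p/ and /j/) occurs before a voiced consonant → [uː] by rule 1.
/j/ — not in any rule's target class → [j].
/u/ (between /j/ and /n/): before a voiced consonant, so rule 1 applies → [uː].
/n/ (word-final): rule 3 targets it, but not before a labial or velar stop → unchanged [n].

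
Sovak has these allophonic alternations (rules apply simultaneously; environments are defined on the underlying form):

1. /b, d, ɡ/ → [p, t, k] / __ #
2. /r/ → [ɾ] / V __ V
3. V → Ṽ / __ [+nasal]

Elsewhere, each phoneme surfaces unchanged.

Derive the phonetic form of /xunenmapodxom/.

[xũnẽnmapodxõm]

/x/ (word-initial) is unaffected → [x].
/u/ (between /x/ and /n/): before a nasal consonant, so rule 3 applies → [ũ].
/n/ stays [n].
/e/ — between /n/ and /n/, before a nasal consonant — surfaces as [ẽ] (rule 3).
/n/ — not in any rule's target class → [n].
/m/ (between /n/ and /a/): no rule targets it → [m].
/a/ (between /m/ and /p/) is in the target of rule 3 but the environment (before a nasal consonant) is not met → [a].
/p/ stays [p].
/o/ (between /p/ and /d/) fails the environment for rule 3, so it stays [o].
/d/ (between /o/ and /x/) is in the target of rule 1 but the environment (word-finally) is not met → [d].
/x/ stays [x].
/o/ — between /x/ and /m/, before a nasal consonant — surfaces as [õ] (rule 3).
/m/ stays [m].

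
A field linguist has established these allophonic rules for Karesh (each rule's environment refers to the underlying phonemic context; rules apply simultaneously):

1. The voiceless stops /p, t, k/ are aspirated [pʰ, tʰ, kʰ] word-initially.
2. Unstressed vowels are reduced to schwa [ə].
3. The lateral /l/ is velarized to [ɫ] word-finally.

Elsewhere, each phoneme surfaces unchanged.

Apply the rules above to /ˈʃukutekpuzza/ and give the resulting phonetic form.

/u/ (between /ʃ/ and /k/): rule 2 targets it, but not in an unstressed syllable → unchanged [u].
/k/ — between /u/ and /u/; rule 1 does not apply here → [k].
/u/ (between /k/ and /t/) occurs in an unstressed syllable → [ə] by rule 2.
/t/ (between /u/ and /e/): rule 1 targets it, but not word-initially → unchanged [t].
/e/ — between /t/ and /k/, in an unstressed syllable — surfaces as [ə] (rule 2).
/k/ — between /e/ and /p/; rule 1 does not apply here → [k].
/p/ (between /k/ and /u/): rule 1 targets it, but not word-initially → unchanged [p].
/u/ meets the environment for rule 2 (in an unstressed syllable) → [ə].
/a/ (word-final) occurs in an unstressed syllable → [ə] by rule 2.

[ˈʃukətəkpəzzə]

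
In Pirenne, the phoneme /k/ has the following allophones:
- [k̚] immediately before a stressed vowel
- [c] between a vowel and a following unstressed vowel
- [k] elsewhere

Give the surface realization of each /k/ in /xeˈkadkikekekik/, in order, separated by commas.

[k̚], [k], [c], [c], [c], [k]

Occurrence 1 (position 3): immediately before a stressed vowel → [k̚].
Occurrence 2 (position 6): no conditioning environment matches → elsewhere allophone [k].
Occurrence 3 (position 8): between a vowel and a following unstressed vowel → [c].
Occurrence 4 (position 10): between a vowel and a following unstressed vowel → [c].
Occurrence 5 (position 12): between a vowel and a following unstressed vowel → [c].
Occurrence 6 (position 14): no conditioning environment matches → elsewhere allophone [k].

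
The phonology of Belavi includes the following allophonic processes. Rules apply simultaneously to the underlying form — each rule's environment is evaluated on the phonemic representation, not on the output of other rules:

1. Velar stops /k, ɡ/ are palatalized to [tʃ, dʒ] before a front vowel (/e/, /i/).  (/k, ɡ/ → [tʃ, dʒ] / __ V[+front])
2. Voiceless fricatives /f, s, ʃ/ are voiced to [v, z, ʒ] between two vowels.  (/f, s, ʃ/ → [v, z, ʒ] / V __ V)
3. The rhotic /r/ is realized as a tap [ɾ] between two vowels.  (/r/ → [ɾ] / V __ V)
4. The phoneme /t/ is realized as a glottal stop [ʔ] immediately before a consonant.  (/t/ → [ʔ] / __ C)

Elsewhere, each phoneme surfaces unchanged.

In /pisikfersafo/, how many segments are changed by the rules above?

Segments that undergo a rule: /s/ → [z] (rule 2); /f/ → [v] (rule 2).
All other segments surface unchanged.

2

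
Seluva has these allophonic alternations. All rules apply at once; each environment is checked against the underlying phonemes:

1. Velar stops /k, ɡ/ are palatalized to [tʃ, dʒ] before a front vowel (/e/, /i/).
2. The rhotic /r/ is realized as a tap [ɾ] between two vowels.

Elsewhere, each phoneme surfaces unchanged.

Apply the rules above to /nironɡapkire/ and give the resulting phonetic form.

[niɾonɡaptʃiɾe]

/n/ (word-initial) is unaffected → [n].
/i/ (between /n/ and /r/): no rule targets it → [i].
/r/ (between /i/ and /o/) occurs between two vowels → [ɾ] by rule 2.
/o/ (between /r/ and /n/): no rule targets it → [o].
/n/ (between /o/ and /ɡ/): no rule targets it → [n].
/ɡ/ (between /n/ and /a/) fails the environment for rule 1, so it stays [ɡ].
/a/ (between /ɡ/ and /p/) is unaffected → [a].
/p/ (between /a/ and /k/): no rule targets it → [p].
/k/ (between /p/ and /i/) occurs before a front vowel → [tʃ] by rule 1.
/i/ (between /k/ and /r/) is unaffected → [i].
/r/ (between /i/ and /e/): between two vowels, so rule 2 applies → [ɾ].
/e/ (word-final): no rule targets it → [e].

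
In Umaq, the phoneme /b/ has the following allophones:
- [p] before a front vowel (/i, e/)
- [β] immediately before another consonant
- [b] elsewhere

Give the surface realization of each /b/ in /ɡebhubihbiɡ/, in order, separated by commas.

[β], [p], [p]

Occurrence 1 (position 3): immediately before another consonant → [β].
Occurrence 2 (position 6): before a front vowel (/i, e/) → [p].
Occurrence 3 (position 9): before a front vowel (/i, e/) → [p].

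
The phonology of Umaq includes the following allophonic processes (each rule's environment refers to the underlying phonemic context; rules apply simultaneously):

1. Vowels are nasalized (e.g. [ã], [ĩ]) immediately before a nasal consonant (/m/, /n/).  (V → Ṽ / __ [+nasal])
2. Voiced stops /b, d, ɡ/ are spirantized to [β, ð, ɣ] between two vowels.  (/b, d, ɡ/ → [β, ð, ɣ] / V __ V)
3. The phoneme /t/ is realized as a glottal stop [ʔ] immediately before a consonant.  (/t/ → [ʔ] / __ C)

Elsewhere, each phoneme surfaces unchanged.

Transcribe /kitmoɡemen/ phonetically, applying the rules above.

/k/ stays [k].
/i/ (between /k/ and /t/) fails the environment for rule 1, so it stays [i].
/t/ meets the environment for rule 3 (immediately before a consonant) → [ʔ].
/m/ (between /t/ and /o/): no rule targets it → [m].
/o/ — between /m/ and /ɡ/; rule 1 does not apply here → [o].
/ɡ/ meets the environment for rule 2 (between two vowels) → [ɣ].
/e/ (between /ɡ/ and /m/) occurs before a nasal consonant → [ẽ] by rule 1.
/m/ — not in any rule's target class → [m].
/e/ meets the environment for rule 1 (before a nasal consonant) → [ẽ].
/n/ stays [n].

[kiʔmoɣẽmẽn]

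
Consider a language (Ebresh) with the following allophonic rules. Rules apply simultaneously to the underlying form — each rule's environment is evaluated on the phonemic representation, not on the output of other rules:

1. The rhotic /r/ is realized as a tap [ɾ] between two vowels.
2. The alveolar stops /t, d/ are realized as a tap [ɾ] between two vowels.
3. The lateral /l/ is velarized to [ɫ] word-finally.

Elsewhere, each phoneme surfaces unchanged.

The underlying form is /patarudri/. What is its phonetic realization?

[paɾaɾudri]

/p/ (word-initial) is unaffected → [p].
/a/ stays [a].
/t/ (between /a/ and /a/) occurs between two vowels → [ɾ] by rule 2.
/a/ (between /t/ and /r/) is unaffected → [a].
Rule 1 applies to /r/ (between /a/ and /u/: between two vowels) → [ɾ].
/u/ — not in any rule's target class → [u].
/d/ (between /u/ and /r/) is in the target of rule 2 but the environment (between two vowels) is not met → [d].
/r/ (between /d/ and /i/) is in the target of rule 1 but the environment (between two vowels) is not met → [r].
/i/ (word-final): no rule targets it → [i].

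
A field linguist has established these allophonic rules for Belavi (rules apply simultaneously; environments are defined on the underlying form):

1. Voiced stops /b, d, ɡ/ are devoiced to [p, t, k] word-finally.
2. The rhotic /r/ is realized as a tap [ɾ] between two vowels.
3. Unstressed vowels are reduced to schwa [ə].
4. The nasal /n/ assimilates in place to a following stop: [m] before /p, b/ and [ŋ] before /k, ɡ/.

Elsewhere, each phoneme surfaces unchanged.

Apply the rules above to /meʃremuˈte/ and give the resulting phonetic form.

/m/ — not in any rule's target class → [m].
Rule 3 applies to /e/ (between /m/ and /ʃ/: in an unstressed syllable) → [ə].
/ʃ/ (between /e/ and /r/) is unaffected → [ʃ].
/r/ (between /ʃ/ and /e/): rule 2 targets it, but not between two vowels → unchanged [r].
/e/ (between /r/ and /m/): in an unstressed syllable, so rule 3 applies → [ə].
/m/ — not in any rule's target class → [m].
/u/ (between /m/ and /t/) occurs in an unstressed syllable → [ə] by rule 3.
/t/ stays [t].
/e/ (word-final): rule 3 targets it, but not in an unstressed syllable → unchanged [e].

[məʃrəməˈte]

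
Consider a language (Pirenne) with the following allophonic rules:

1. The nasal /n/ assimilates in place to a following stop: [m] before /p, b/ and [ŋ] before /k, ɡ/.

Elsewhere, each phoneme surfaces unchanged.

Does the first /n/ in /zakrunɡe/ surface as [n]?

No

/n/ meets the environment for rule 1 (before a labial or velar stop) → [ŋ].
The actual realization is [ŋ], not [n].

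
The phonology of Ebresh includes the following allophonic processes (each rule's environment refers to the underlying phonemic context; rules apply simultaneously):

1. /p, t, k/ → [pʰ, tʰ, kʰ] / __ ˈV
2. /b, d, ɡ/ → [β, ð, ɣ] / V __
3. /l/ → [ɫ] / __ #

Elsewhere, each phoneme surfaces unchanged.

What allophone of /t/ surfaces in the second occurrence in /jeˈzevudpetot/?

[t]

/t/ — word-final; rule 1 does not apply here → [t].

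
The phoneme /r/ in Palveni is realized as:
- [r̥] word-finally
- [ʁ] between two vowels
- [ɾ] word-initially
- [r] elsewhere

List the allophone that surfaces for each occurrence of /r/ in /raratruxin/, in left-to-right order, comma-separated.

[ɾ], [ʁ], [r]

Occurrence 1 (position 1): word-initially → [ɾ].
Occurrence 2 (position 3): between two vowels → [ʁ].
Occurrence 3 (position 6): no conditioning environment matches → elsewhere allophone [r].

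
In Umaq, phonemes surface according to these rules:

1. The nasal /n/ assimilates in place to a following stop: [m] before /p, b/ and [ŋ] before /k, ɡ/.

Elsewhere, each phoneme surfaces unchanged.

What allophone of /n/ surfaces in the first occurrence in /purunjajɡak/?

/n/ — between /u/ and /j/; rule 1 does not apply here → [n].

[n]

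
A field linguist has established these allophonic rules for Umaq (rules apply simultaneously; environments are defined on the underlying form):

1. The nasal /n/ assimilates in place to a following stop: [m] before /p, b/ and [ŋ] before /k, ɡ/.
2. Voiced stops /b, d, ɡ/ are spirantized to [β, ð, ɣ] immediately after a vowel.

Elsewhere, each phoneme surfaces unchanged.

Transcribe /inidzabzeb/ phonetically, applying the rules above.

[iniðzaβzeβ]

/i/ (word-initial): no rule targets it → [i].
/n/ (between /i/ and /i/) fails the environment for rule 1, so it stays [n].
/i/ — not in any rule's target class → [i].
/d/ (between /i/ and /z/): immediately after a vowel, so rule 2 applies → [ð].
/z/ stays [z].
/a/ (between /z/ and /b/) is unaffected → [a].
Rule 2 applies to /b/ (between /a/ and /z/: immediately after a vowel) → [β].
/z/ (between /b/ and /e/): no rule targets it → [z].
/e/ stays [e].
/b/ meets the environment for rule 2 (immediately after a vowel) → [β].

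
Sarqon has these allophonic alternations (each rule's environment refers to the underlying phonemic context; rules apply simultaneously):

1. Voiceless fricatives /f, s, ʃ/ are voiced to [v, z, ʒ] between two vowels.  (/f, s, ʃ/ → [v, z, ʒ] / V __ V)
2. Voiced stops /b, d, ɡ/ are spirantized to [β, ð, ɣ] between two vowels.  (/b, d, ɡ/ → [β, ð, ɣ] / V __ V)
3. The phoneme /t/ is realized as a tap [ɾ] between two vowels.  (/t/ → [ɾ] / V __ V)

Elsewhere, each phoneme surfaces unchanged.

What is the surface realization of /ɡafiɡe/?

/ɡ/ (word-initial) is in the target of rule 2 but the environment (between two vowels) is not met → [ɡ].
/a/ (between /ɡ/ and /f/) is unaffected → [a].
/f/ — between /a/ and /i/, between two vowels — surfaces as [v] (rule 1).
/i/ — not in any rule's target class → [i].
/ɡ/ meets the environment for rule 2 (between two vowels) → [ɣ].
/e/ — not in any rule's target class → [e].

[ɡaviɣe]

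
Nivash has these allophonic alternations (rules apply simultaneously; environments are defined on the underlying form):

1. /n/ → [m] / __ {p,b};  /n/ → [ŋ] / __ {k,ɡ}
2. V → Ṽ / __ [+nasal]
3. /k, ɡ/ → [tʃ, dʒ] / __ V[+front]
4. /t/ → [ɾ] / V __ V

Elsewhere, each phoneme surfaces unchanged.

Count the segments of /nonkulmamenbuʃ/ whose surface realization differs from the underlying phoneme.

5

Segments that undergo a rule: /o/ → [õ] (rule 2); /n/ → [ŋ] (rule 1); /a/ → [ã] (rule 2); /e/ → [ẽ] (rule 2); /n/ → [m] (rule 1).
All other segments surface unchanged.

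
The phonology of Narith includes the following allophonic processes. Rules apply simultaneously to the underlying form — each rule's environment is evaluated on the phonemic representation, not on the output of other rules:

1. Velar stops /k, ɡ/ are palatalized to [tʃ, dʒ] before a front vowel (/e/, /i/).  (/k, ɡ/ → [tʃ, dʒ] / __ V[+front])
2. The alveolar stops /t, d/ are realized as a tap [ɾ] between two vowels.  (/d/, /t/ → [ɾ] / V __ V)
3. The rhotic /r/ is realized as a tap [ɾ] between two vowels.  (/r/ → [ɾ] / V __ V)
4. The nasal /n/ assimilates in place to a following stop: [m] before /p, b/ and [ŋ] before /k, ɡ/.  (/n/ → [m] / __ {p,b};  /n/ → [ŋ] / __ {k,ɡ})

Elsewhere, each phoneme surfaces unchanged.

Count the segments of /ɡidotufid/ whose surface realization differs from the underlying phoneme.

Segments that undergo a rule: /ɡ/ → [dʒ] (rule 1); /d/ → [ɾ] (rule 2); /t/ → [ɾ] (rule 2).
All other segments surface unchanged.

3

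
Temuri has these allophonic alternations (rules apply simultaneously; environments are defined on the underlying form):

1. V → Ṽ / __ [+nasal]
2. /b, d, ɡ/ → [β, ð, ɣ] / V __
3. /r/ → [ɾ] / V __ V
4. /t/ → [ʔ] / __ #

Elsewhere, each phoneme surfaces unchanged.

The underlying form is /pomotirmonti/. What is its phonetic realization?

/p/ (word-initial) is unaffected → [p].
/o/ — between /p/ and /m/, before a nasal consonant — surfaces as [õ] (rule 1).
/m/ (between /o/ and /o/): no rule targets it → [m].
/o/ (between /m/ and /t/) fails the environment for rule 1, so it stays [o].
/t/ (between /o/ and /i/) fails the environment for rule 4, so it stays [t].
/i/ (between /t/ and /r/) is in the target of rule 1 but the environment (before a nasal consonant) is not met → [i].
/r/ (between /i/ and /m/) fails the environment for rule 3, so it stays [r].
/m/ stays [m].
Rule 1 applies to /o/ (between /m/ and /n/: before a nasal consonant) → [õ].
/n/ — not in any rule's target class → [n].
/t/ — between /n/ and /i/; rule 4 does not apply here → [t].
/i/ (word-final): rule 1 targets it, but not before a nasal consonant → unchanged [i].

[põmotirmõnti]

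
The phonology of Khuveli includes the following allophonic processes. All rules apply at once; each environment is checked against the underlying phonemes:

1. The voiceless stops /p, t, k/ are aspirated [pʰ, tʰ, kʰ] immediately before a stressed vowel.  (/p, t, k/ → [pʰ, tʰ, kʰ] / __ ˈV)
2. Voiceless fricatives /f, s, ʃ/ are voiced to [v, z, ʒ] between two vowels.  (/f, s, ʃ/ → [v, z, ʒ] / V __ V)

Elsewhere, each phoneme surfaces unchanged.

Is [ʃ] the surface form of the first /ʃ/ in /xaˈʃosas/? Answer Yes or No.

No

/ʃ/ (between /a/ and /o/) occurs between two vowels → [ʒ] by rule 2.
The actual realization is [ʒ], not [ʃ].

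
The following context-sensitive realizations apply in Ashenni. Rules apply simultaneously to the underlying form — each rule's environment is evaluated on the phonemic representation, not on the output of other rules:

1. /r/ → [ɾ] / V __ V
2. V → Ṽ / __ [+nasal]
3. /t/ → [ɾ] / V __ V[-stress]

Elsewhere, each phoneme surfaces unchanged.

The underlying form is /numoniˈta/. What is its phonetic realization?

/n/ (word-initial): no rule targets it → [n].
/u/ meets the environment for rule 2 (before a nasal consonant) → [ũ].
/m/ (between /u/ and /o/) is unaffected → [m].
/o/ (between /m/ and /n/) occurs before a nasal consonant → [õ] by rule 2.
/n/ — not in any rule's target class → [n].
/i/ (between /n/ and /t/) fails the environment for rule 2, so it stays [i].
/t/ (between /i/ and /a/): rule 3 targets it, but not between a vowel and a following unstressed vowel → unchanged [t].
/a/ (word-final) fails the environment for rule 2, so it stays [a].

[nũmõniˈta]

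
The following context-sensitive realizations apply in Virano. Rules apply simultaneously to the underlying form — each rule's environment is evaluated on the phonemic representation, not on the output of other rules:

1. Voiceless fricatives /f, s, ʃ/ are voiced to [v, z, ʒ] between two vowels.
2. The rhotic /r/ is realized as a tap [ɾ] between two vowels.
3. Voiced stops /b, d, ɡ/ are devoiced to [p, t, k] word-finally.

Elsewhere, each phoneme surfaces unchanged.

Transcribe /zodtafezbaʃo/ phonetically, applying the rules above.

/z/ (word-initial): no rule targets it → [z].
/o/ stays [o].
/d/ (between /o/ and /t/): rule 3 targets it, but not word-finally → unchanged [d].
/t/ (between /d/ and /a/) is unaffected → [t].
/a/ (between /t/ and /f/): no rule targets it → [a].
Rule 1 applies to /f/ (between /a/ and /e/: between two vowels) → [v].
/e/ stays [e].
/z/ — not in any rule's target class → [z].
/b/ (between /z/ and /a/): rule 3 targets it, but not word-finally → unchanged [b].
/a/ (between /b/ and /ʃ/): no rule targets it → [a].
/ʃ/ meets the environment for rule 1 (between two vowels) → [ʒ].
/o/ (word-final) is unaffected → [o].

[zodtavezbaʒo]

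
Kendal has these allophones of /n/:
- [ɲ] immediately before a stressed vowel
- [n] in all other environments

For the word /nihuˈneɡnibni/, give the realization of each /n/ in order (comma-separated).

Occurrence 1 (position 1): no conditioning environment matches → elsewhere allophone [n].
Occurrence 2 (position 5): immediately before a stressed vowel → [ɲ].
Occurrence 3 (position 8): no conditioning environment matches → elsewhere allophone [n].
Occurrence 4 (position 11): no conditioning environment matches → elsewhere allophone [n].

[n], [ɲ], [n], [n]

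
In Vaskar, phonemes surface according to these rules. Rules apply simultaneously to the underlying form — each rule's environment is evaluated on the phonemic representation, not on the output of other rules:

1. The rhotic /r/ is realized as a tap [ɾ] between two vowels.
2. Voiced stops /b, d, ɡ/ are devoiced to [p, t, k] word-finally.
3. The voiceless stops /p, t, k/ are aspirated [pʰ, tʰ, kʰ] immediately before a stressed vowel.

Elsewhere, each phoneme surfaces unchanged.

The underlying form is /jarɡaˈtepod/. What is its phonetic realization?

/j/ (word-initial): no rule targets it → [j].
/a/ (between /j/ and /r/) is unaffected → [a].
/r/ (between /a/ and /ɡ/): rule 1 targets it, but not between two vowels → unchanged [r].
/ɡ/ — between /r/ and /a/; rule 2 does not apply here → [ɡ].
/a/ — not in any rule's target class → [a].
/t/ (between /a/ and /e/) occurs immediately before a stressed vowel → [tʰ] by rule 3.
/e/ (between /t/ and /p/) is unaffected → [e].
/p/ (between /e/ and /o/): rule 3 targets it, but not immediately before a stressed vowel → unchanged [p].
/o/ — not in any rule's target class → [o].
/d/ meets the environment for rule 2 (word-finally) → [t].

[jarɡaˈtʰepot]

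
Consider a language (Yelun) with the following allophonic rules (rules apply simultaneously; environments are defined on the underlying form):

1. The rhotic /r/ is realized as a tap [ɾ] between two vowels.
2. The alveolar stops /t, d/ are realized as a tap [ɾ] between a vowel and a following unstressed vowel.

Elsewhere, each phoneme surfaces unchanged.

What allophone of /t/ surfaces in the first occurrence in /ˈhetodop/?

[ɾ]

/t/ — between /e/ and /o/, between a vowel and a following unstressed vowel — surfaces as [ɾ] (rule 2).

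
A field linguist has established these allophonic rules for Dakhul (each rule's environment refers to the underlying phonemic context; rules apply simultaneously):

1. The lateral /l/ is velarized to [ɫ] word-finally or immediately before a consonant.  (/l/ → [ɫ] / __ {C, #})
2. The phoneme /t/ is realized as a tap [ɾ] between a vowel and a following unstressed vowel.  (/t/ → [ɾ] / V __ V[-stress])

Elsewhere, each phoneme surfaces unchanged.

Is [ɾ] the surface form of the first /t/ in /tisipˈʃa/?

/t/ — word-initial; rule 2 does not apply here → [t].
The actual realization is [t], not [ɾ].

No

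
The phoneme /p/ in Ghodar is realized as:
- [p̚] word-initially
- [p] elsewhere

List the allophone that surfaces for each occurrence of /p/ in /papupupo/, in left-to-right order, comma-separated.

[p̚], [p], [p], [p]

Occurrence 1 (position 1): word-initially → [p̚].
Occurrence 2 (position 3): no conditioning environment matches → elsewhere allophone [p].
Occurrence 3 (position 5): no conditioning environment matches → elsewhere allophone [p].
Occurrence 4 (position 7): no conditioning environment matches → elsewhere allophone [p].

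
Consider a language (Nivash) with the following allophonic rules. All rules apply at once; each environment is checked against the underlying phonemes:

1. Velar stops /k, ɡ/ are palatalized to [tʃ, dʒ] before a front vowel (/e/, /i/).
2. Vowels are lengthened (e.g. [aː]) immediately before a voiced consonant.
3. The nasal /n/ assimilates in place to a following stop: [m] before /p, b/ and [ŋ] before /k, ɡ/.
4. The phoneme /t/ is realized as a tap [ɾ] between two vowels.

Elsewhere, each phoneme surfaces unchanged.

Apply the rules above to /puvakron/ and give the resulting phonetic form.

[puːvakroːn]

/u/ — between /p/ and /v/, before a voiced consonant — surfaces as [uː] (rule 2).
/a/ (between /v/ and /k/) is in the target of rule 2 but the environment (before a voiced consonant) is not met → [a].
/k/ — between /a/ and /r/; rule 1 does not apply here → [k].
/o/ — between /r/ and /n/, before a voiced consonant — surfaces as [oː] (rule 2).
/n/ (word-final) is in the target of rule 3 but the environment (before a labial or velar stop) is not met → [n].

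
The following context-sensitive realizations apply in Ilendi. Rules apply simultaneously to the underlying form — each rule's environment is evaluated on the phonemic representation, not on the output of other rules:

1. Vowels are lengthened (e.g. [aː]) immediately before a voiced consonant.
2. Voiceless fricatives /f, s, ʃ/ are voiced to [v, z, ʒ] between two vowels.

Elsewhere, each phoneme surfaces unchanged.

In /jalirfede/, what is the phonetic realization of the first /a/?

/a/ meets the environment for rule 1 (before a voiced consonant) → [aː].

[aː]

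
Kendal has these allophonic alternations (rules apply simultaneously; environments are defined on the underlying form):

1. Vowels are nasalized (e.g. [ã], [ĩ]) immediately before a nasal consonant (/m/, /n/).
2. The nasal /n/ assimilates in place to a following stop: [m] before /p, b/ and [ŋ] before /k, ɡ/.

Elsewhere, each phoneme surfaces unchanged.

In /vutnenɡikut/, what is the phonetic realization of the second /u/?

/u/ (between /k/ and /t/) is in the target of rule 1 but the environment (before a nasal consonant) is not met → [u].

[u]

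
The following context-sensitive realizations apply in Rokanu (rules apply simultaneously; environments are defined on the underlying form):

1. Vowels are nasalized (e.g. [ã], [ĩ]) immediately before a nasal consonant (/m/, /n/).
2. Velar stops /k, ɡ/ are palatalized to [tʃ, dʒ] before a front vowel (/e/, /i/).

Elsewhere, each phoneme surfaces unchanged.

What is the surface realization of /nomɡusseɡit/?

/n/ (word-initial): no rule targets it → [n].
Rule 1 applies to /o/ (between /n/ and /m/: before a nasal consonant) → [õ].
/m/ — not in any rule's target class → [m].
/ɡ/ (between /m/ and /u/): rule 2 targets it, but not before a front vowel → unchanged [ɡ].
/u/ (between /ɡ/ and /s/) fails the environment for rule 1, so it stays [u].
/s/ stays [s].
/s/ — not in any rule's target class → [s].
/e/ (between /s/ and /ɡ/) fails the environment for rule 1, so it stays [e].
/ɡ/ (between /e/ and /i/) occurs before a front vowel → [dʒ] by rule 2.
/i/ — between /ɡ/ and /t/; rule 1 does not apply here → [i].
/t/ stays [t].

[nõmɡussedʒit]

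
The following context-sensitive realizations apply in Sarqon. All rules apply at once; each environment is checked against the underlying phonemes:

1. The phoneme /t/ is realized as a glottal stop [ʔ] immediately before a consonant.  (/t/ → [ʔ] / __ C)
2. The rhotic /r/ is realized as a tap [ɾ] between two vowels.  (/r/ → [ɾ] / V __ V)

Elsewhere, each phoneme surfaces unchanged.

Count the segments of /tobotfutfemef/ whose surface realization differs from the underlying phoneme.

Segments that undergo a rule: /t/ → [ʔ] (rule 1); /t/ → [ʔ] (rule 1).
All other segments surface unchanged.

2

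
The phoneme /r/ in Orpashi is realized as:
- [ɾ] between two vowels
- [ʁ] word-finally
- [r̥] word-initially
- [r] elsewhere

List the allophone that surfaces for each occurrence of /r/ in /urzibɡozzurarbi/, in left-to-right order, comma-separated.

Occurrence 1 (position 2): no conditioning environment matches → elsewhere allophone [r].
Occurrence 2 (position 11): between two vowels → [ɾ].
Occurrence 3 (position 13): no conditioning environment matches → elsewhere allophone [r].

[r], [ɾ], [r]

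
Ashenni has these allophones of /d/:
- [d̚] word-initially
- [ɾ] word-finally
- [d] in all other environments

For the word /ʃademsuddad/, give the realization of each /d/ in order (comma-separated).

[d], [d], [d], [ɾ]

Occurrence 1 (position 3): no conditioning environment matches → elsewhere allophone [d].
Occurrence 2 (position 8): no conditioning environment matches → elsewhere allophone [d].
Occurrence 3 (position 9): no conditioning environment matches → elsewhere allophone [d].
Occurrence 4 (position 11): word-finally → [ɾ].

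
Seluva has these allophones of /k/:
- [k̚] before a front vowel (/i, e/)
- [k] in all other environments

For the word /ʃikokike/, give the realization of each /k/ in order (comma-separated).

Occurrence 1 (position 3): no conditioning environment matches → elsewhere allophone [k].
Occurrence 2 (position 5): before a front vowel (/i, e/) → [k̚].
Occurrence 3 (position 7): before a front vowel (/i, e/) → [k̚].

[k], [k̚], [k̚]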